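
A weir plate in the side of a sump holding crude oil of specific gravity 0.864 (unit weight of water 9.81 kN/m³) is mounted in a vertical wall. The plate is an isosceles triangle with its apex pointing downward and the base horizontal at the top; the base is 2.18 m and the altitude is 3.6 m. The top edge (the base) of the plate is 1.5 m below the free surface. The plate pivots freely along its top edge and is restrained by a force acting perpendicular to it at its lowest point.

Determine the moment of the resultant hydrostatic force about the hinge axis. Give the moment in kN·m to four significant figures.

γ = 0.864 × 9.81 = 8.47584 kN/m³.
With the apex down, the centroid sits h/3 = 3.6/3 = 1.2 m below the base (the top edge), so the centroid depth is h_c = 1.5 + 1.2 = 2.7 m.
A = ½ × 2.18 × 3.6 = 3.924 m².
Resultant F = γ·h_c·A = 8.47584 × 2.7 × 3.924 = 89.7998 kN.
I_c = b·h³/36 = 2.18 × 3.6³/36 = 2.82528 m⁴.
Centre of pressure: y_p = y_c + I_c/(y_c·A) = 2.7 + 2.82528/(2.7 × 3.924) = 2.7 + 0.266667 = 2.96667 m along the plane.
The resultant acts 1.2 + 0.266667 = 1.46667 m (along the plate) below the hinge at the top edge, so the moment about the hinge is M = F × 1.46667 = 89.7998 × 1.46667 = 131.707 kN·m.

M ≈ 131.7 kN·m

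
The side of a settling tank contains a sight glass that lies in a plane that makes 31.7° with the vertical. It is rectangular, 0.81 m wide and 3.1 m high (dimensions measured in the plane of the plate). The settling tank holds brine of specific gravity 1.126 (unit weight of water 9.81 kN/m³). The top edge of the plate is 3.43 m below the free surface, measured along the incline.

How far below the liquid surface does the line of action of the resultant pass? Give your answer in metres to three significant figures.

h_p = 4.37 m

γ = 1.126 × 9.81 = 11.04606 kN/m³.
The plate makes 31.7° with the vertical, i.e. θ = 90° − 31.7° = 58.3° to the horizontal. Measuring y along the incline from the free-surface line, vertical depth h = y·sinθ with sinθ = 0.850811.
The centroid lies 3.1/2 = 1.55 m below the top edge, so y_c = 3.43 + 1.55 = 4.98 m and h_c = 4.98 × 0.850811 = 4.23704 m.
A = 0.81 × 3.1 = 2.511 m².
Resultant F = γ·h_c·A = 11.04606 × 4.23704 × 2.511 = 117.521 kN.
I_c = b·h³/12 = 0.81 × 3.1³/12 = 2.01089 m⁴.
Centre of pressure: y_p = y_c + I_c/(y_c·A) = 4.98 + 2.01089/(4.98 × 2.511) = 4.98 + 0.16081 = 5.14081 m along the plane.
Vertically, h_p = y_p·sinθ = 5.14081 × 0.850811 = 4.37386 m.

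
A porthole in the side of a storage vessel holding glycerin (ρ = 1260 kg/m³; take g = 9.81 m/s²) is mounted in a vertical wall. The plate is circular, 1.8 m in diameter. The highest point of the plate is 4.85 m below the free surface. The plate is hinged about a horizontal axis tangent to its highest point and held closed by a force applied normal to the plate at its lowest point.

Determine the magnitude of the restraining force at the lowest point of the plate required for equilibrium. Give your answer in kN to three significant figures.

γ = ρg = 1260 × 9.81 / 1000 = 12.3606 kN/m³.
The centroid is at the centre, 0.9 m below the top of the plate, so the centroid depth is h_c = 4.85 + 0.9 = 5.75 m.
A = π(0.9)² = 2.54469 m².
Resultant F = γ·h_c·A = 12.3606 × 5.75 × 2.54469 = 180.86 kN.
I_c = πr⁴/4 = π × 0.9⁴/4 = 0.5153 m⁴.
Centre of pressure: y_p = y_c + I_c/(y_c·A) = 5.75 + 0.5153/(5.75 × 2.54469) = 5.75 + 0.0352174 = 5.78522 m along the plane.
The resultant acts 0.9 + 0.0352174 = 0.935217 m (along the plate) below the hinge at the top edge, so the moment about the hinge is M = F × 0.935217 = 180.86 × 0.935217 = 169.143 kN·m.
A normal force at the bottom, 1.8 m from the hinge, must supply this moment: P = 169.143/1.8 = 93.9683 kN.

P ≈ 94.0 kN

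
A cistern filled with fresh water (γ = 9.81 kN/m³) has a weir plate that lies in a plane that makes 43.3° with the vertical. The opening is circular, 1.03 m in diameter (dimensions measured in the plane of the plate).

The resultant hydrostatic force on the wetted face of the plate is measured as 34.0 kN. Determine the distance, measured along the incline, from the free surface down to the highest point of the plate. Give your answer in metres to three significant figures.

γ = 9.81 kN/m³.
A = π(0.515)² = 0.833229 m².
From F = γ·h_c·A, the centroid depth is h_c = 34.0/(9.81 × 0.833229) = 4.15954 m.
The plate makes 43.3° with the vertical, i.e. θ = 90° − 43.3° = 46.7° to the horizontal. Measuring y along the incline from the free-surface line, vertical depth h = y·sinθ with sinθ = 0.727773.
Along the incline, y_c = h_c/sinθ = 4.15954/0.727773 = 5.71544 m.
The centroid is at the centre, 0.515 m below the top of the plate, so the highest point sits at y_top = 5.71544 − 0.515 = 5.20044 m along the incline.

y_top ≈ 5.20 m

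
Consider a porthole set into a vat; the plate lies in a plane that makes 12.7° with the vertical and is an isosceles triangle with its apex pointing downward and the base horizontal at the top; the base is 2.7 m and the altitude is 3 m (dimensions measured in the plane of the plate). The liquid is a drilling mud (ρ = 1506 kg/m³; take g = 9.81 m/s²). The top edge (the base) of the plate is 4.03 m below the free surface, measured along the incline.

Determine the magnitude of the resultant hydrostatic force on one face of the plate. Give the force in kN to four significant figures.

F ≈ 293.6 kN

γ = ρg = 1506 × 9.81 / 1000 = 14.77386 kN/m³.
The plate makes 12.7° with the vertical, i.e. θ = 90° − 12.7° = 77.3° to the horizontal. Measuring y along the incline from the free-surface line, vertical depth h = y·sinθ with sinθ = 0.975535.
With the apex down, the centroid sits h/3 = 3/3 = 1 m below the base (the top edge), so y_c = 4.03 + 1 = 5.03 m and h_c = 5.03 × 0.975535 = 4.90694 m.
A = ½ × 2.7 × 3 = 4.05 m².
Resultant F = γ·h_c·A = 14.77386 × 4.90694 × 4.05 = 293.603 kN.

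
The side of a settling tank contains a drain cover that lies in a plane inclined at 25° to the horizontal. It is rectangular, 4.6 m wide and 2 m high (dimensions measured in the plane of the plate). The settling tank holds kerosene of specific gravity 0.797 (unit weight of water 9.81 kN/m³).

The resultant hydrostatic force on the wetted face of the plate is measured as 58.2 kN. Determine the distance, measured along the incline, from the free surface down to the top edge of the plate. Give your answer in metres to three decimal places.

y_top ≈ 0.915 m

γ = 0.797 × 9.81 = 7.81857 kN/m³.
A = 4.6 × 2 = 9.2 m².
From F = γ·h_c·A, the centroid depth is h_c = 58.2/(7.81857 × 9.2) = 0.80911 m.
Let θ = 25° be the plate's angle to the horizontal; measure y along the incline from where the plane meets the free surface. Vertical depth h = y·sinθ with sinθ = 0.422618.
Along the incline, y_c = h_c/sinθ = 0.80911/0.422618 = 1.91452 m.
The centroid lies 2/2 = 1 m below the top edge, so the top edge sits at y_top = 1.91452 − 1 = 0.91452 m along the incline.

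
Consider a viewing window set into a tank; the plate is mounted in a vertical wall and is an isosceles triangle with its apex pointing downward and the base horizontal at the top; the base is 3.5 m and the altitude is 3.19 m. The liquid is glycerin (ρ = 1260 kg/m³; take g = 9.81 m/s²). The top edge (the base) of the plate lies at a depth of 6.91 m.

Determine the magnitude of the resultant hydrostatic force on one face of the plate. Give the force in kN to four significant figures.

γ = ρg = 1260 × 9.81 / 1000 = 12.3606 kN/m³.
With the apex down, the centroid sits h/3 = 3.19/3 = 1.06333 m below the base (the top edge), so the centroid depth is h_c = 6.91 + 1.06333 = 7.97333 m.
A = ½ × 3.5 × 3.19 = 5.5825 m².
Resultant F = γ·h_c·A = 12.3606 × 7.97333 × 5.5825 = 550.184 kN.

F ≈ 550.2 kN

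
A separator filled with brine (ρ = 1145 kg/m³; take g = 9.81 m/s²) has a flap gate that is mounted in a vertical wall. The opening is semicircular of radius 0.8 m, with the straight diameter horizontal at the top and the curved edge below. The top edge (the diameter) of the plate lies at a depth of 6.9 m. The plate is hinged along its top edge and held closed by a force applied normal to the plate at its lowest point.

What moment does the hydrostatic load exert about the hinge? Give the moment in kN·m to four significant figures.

M ≈ 28.26 kN·m

γ = ρg = 1145 × 9.81 / 1000 = 11.23245 kN/m³.
The centroid of a semicircle lies 4r/(3π) = 0.339531 m from the diameter, here below the top edge, so the centroid depth is h_c = 6.9 + 0.339531 = 7.23953 m.
A = πr²/2 = π × 0.8²/2 = 1.00531 m².
Resultant F = γ·h_c·A = 11.23245 × 7.23953 × 1.00531 = 81.7495 kN.
I_c = (π/8 − 8/(9π))·r⁴ = 0.109757 × 0.8⁴ = 0.0449565 m⁴.
Centre of pressure: y_p = y_c + I_c/(y_c·A) = 7.23953 + 0.0449565/(7.23953 × 1.00531) = 7.23953 + 0.00617706 = 7.24571 m along the plane.
The resultant acts 0.339531 + 0.00617706 = 0.345708 m (along the plate) below the hinge at the top edge, so the moment about the hinge is M = F × 0.345708 = 81.7495 × 0.345708 = 28.2615 kN·m.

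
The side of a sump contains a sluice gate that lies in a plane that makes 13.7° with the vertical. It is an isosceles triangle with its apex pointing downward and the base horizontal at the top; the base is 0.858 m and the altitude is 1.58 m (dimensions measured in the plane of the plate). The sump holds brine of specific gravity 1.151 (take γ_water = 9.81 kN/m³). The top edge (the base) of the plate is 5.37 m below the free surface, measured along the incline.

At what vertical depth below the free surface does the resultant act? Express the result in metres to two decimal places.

h_p = 5.75 m

γ = 1.151 × 9.81 = 11.29131 kN/m³.
The plate makes 13.7° with the vertical, i.e. θ = 90° − 13.7° = 76.3° to the horizontal. Measuring y along the incline from the free-surface line, vertical depth h = y·sinθ with sinθ = 0.971549.
With the apex down, the centroid sits h/3 = 1.58/3 = 0.526667 m below the base (the top edge), so y_c = 5.37 + 0.526667 = 5.89667 m and h_c = 5.89667 × 0.971549 = 5.7289 m.
A = ½ × 0.858 × 1.58 = 0.67782 m².
Resultant F = γ·h_c·A = 11.29131 × 5.7289 × 0.67782 = 43.846 kN.
I_c = b·h³/36 = 0.858 × 1.58³/36 = 0.0940061 m⁴.
Centre of pressure: y_p = y_c + I_c/(y_c·A) = 5.89667 + 0.0940061/(5.89667 × 0.67782) = 5.89667 + 0.0235199 = 5.92019 m along the plane.
Vertically, h_p = y_p·sinθ = 5.92019 × 0.971549 = 5.75175 m.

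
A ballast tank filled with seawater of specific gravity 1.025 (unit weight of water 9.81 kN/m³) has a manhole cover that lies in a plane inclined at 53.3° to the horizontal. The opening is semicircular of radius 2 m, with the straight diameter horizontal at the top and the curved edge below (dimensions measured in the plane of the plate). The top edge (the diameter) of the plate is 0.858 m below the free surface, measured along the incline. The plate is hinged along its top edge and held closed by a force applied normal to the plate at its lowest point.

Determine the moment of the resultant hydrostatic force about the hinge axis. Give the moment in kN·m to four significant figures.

γ = 1.025 × 9.81 = 10.05525 kN/m³.
Let θ = 53.3° be the plate's angle to the horizontal; measure y along the incline from where the plane meets the free surface. Vertical depth h = y·sinθ with sinθ = 0.801776.
The centroid of a semicircle lies 4r/(3π) = 0.848826 m from the diameter, here below the top edge, so y_c = 0.858 + 0.848826 = 1.70683 m and h_c = 1.70683 × 0.801776 = 1.3685 m.
A = πr²/2 = π × 2²/2 = 6.28319 m².
Resultant F = γ·h_c·A = 10.05525 × 1.3685 × 6.28319 = 86.4605 kN.
I_c = (π/8 − 8/(9π))·r⁴ = 0.109757 × 2⁴ = 1.75611 m⁴.
Centre of pressure: y_p = y_c + I_c/(y_c·A) = 1.70683 + 1.75611/(1.70683 × 6.28319) = 1.70683 + 0.16375 = 1.87058 m along the plane.
The resultant acts 0.848826 + 0.16375 = 1.01258 m (along the plate) below the hinge at the top edge, so the moment about the hinge is M = F × 1.01258 = 86.4605 × 1.01258 = 87.5482 kN·m.

M ≈ 87.55 kN·m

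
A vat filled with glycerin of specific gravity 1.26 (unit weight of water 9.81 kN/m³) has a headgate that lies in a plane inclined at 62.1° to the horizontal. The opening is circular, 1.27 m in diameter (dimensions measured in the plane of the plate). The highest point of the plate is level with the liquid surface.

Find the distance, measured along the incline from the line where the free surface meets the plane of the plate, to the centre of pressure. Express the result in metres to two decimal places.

γ = 1.26 × 9.81 = 12.3606 kN/m³.
Let θ = 62.1° be the plate's angle to the horizontal; measure y along the incline from where the plane meets the free surface. Vertical depth h = y·sinθ with sinθ = 0.883766.
The centroid is at the centre, 0.635 m below the top of the plate, so y_c = 0.635 m and h_c = 0.635 × 0.883766 = 0.561191 m.
A = π(0.635)² = 1.26677 m².
Resultant F = γ·h_c·A = 12.3606 × 0.561191 × 1.26677 = 8.78715 kN.
I_c = πr⁴/4 = π × 0.635⁴/4 = 0.127698 m⁴.
Centre of pressure: y_p = y_c + I_c/(y_c·A) = 0.635 + 0.127698/(0.635 × 1.26677) = 0.635 + 0.15875 = 0.79375 m along the plane.

y_p = 0.79 m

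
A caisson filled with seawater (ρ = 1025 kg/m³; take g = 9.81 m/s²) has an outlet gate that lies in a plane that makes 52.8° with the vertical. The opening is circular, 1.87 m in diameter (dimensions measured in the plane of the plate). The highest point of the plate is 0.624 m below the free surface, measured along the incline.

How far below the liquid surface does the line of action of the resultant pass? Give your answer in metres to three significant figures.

h_p = 1.03 m

γ = ρg = 1025 × 9.81 / 1000 = 10.05525 kN/m³.
The plate makes 52.8° with the vertical, i.e. θ = 90° − 52.8° = 37.2° to the horizontal. Measuring y along the incline from the free-surface line, vertical depth h = y·sinθ with sinθ = 0.604599.
The centroid is at the centre, 0.935 m below the top of the plate, so y_c = 0.624 + 0.935 = 1.559 m and h_c = 1.559 × 0.604599 = 0.94257 m.
A = π(0.935)² = 2.74646 m².
Resultant F = γ·h_c·A = 10.05525 × 0.94257 × 2.74646 = 26.0303 kN.
I_c = πr⁴/4 = π × 0.935⁴/4 = 0.600256 m⁴.
Centre of pressure: y_p = y_c + I_c/(y_c·A) = 1.559 + 0.600256/(1.559 × 2.74646) = 1.559 + 0.14019 = 1.69919 m along the plane.
Vertically, h_p = y_p·sinθ = 1.69919 × 0.604599 = 1.02733 m.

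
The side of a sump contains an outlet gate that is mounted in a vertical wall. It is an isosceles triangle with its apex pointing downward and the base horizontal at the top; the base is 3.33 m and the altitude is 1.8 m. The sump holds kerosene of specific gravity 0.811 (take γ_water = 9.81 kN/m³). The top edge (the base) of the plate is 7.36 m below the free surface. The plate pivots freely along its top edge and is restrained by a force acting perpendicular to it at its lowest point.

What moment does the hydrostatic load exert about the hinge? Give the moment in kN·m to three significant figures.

γ = 0.811 × 9.81 = 7.95591 kN/m³.
With the apex down, the centroid sits h/3 = 1.8/3 = 0.6 m below the base (the top edge), so the centroid depth is h_c = 7.36 + 0.6 = 7.96 m.
A = ½ × 3.33 × 1.8 = 2.997 m².
Resultant F = γ·h_c·A = 7.95591 × 7.96 × 2.997 = 189.797 kN.
I_c = b·h³/36 = 3.33 × 1.8³/36 = 0.53946 m⁴.
Centre of pressure: y_p = y_c + I_c/(y_c·A) = 7.96 + 0.53946/(7.96 × 2.997) = 7.96 + 0.0226131 = 7.98261 m along the plane.
The resultant acts 0.6 + 0.0226131 = 0.622613 m (along the plate) below the hinge at the top edge, so the moment about the hinge is M = F × 0.622613 = 189.797 × 0.622613 = 118.17 kN·m.

M ≈ 118 kN·m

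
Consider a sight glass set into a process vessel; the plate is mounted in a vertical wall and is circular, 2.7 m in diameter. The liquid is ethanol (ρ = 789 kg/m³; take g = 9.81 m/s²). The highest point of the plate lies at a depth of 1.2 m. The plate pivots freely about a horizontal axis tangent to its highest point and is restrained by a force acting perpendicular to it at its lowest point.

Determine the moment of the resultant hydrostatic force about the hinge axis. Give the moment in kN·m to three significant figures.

γ = ρg = 789 × 9.81 / 1000 = 7.74009 kN/m³.
The centroid is at the centre, 1.35 m below the top of the plate, so the centroid depth is h_c = 1.2 + 1.35 = 2.55 m.
A = π(1.35)² = 5.72555 m².
Resultant F = γ·h_c·A = 7.74009 × 2.55 × 5.72555 = 113.006 kN.
I_c = πr⁴/4 = π × 1.35⁴/4 = 2.6087 m⁴.
Centre of pressure: y_p = y_c + I_c/(y_c·A) = 2.55 + 2.6087/(2.55 × 5.72555) = 2.55 + 0.178676 = 2.72868 m along the plane.
The resultant acts 1.35 + 0.178676 = 1.52868 m (along the plate) below the hinge at the top edge, so the moment about the hinge is M = F × 1.52868 = 113.006 × 1.52868 = 172.75 kN·m.

M ≈ 173 kN·m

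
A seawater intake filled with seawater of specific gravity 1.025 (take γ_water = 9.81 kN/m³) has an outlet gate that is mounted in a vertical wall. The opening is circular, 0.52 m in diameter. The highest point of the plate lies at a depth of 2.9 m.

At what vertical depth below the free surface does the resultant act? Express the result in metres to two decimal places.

h_p = 3.17 m

γ = 1.025 × 9.81 = 10.05525 kN/m³.
The centroid is at the centre, 0.26 m below the top of the plate, so the centroid depth is h_c = 2.9 + 0.26 = 3.16 m.
A = π(0.26)² = 0.212372 m².
Resultant F = γ·h_c·A = 10.05525 × 3.16 × 0.212372 = 6.74803 kN.
I_c = πr⁴/4 = π × 0.26⁴/4 = 0.00358908 m⁴.
Centre of pressure: y_p = y_c + I_c/(y_c·A) = 3.16 + 0.00358908/(3.16 × 0.212372) = 3.16 + 0.00534809 = 3.16535 m along the plane.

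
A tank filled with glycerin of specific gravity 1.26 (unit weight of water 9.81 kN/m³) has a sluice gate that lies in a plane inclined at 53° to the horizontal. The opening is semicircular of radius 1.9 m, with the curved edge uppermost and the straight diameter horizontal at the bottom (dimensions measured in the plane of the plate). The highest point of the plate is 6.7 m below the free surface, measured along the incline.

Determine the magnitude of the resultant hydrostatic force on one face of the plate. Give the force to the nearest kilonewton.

F ≈ 436 kN

γ = 1.26 × 9.81 = 12.3606 kN/m³.
Let θ = 53° be the plate's angle to the horizontal; measure y along the incline from where the plane meets the free surface. Vertical depth h = y·sinθ with sinθ = 0.798636.
The centroid lies 4r/(3π) = 0.806385 m above the diameter, so r − 4r/(3π) = 1.9 − 0.806385 = 1.09361 m below the topmost point, so y_c = 6.7 + 1.09361 = 7.79361 m and h_c = 7.79361 × 0.798636 = 6.22426 m.
A = πr²/2 = π × 1.9²/2 = 5.67057 m².
Resultant F = γ·h_c·A = 12.3606 × 6.22426 × 5.67057 = 436.269 kN.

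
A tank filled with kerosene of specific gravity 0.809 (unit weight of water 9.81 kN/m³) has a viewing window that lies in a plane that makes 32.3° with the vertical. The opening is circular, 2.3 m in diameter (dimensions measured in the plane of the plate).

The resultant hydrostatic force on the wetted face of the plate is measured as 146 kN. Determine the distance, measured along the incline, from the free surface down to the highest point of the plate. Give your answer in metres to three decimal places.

y_top ≈ 4.088 m

γ = 0.809 × 9.81 = 7.93629 kN/m³.
A = π(1.15)² = 4.15476 m².
From F = γ·h_c·A, the centroid depth is h_c = 146/(7.93629 × 4.15476) = 4.42781 m.
The plate makes 32.3° with the vertical, i.e. θ = 90° − 32.3° = 57.7° to the horizontal. Measuring y along the incline from the free-surface line, vertical depth h = y·sinθ with sinθ = 0.845262.
Along the incline, y_c = h_c/sinθ = 4.42781/0.845262 = 5.23839 m.
The centroid is at the centre, 1.15 m below the top of the plate, so the highest point sits at y_top = 5.23839 − 1.15 = 4.08839 m along the incline.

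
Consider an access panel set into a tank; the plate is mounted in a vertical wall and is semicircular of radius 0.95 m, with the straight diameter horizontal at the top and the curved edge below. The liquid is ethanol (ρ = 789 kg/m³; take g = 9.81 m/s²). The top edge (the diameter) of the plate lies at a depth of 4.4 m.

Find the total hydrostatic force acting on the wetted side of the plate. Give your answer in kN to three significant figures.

γ = ρg = 789 × 9.81 / 1000 = 7.74009 kN/m³.
The centroid of a semicircle lies 4r/(3π) = 0.403193 m from the diameter, here below the top edge, so the centroid depth is h_c = 4.4 + 0.403193 = 4.80319 m.
A = πr²/2 = π × 0.95²/2 = 1.41764 m².
Resultant F = γ·h_c·A = 7.74009 × 4.80319 × 1.41764 = 52.7038 kN.

F ≈ 52.7 kN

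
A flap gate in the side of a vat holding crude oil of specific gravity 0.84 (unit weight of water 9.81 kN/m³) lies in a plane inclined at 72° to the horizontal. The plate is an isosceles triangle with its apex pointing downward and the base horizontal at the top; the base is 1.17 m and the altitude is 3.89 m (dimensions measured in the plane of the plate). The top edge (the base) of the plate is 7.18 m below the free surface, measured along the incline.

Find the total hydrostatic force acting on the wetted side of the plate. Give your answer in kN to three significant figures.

γ = 0.84 × 9.81 = 8.2404 kN/m³.
Let θ = 72° be the plate's angle to the horizontal; measure y along the incline from where the plane meets the free surface. Vertical depth h = y·sinθ with sinθ = 0.951057.
With the apex down, the centroid sits h/3 = 3.89/3 = 1.29667 m below the base (the top edge), so y_c = 7.18 + 1.29667 = 8.47667 m and h_c = 8.47667 × 0.951057 = 8.0618 m.
A = ½ × 1.17 × 3.89 = 2.27565 m².
Resultant F = γ·h_c·A = 8.2404 × 8.0618 × 2.27565 = 151.177 kN.

F ≈ 151 kN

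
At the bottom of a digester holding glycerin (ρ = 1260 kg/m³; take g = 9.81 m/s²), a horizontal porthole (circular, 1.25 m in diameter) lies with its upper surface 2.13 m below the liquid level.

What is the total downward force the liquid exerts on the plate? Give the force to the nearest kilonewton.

F ≈ 32 kN

γ = ρg = 1260 × 9.81 / 1000 = 12.3606 kN/m³.
The plate is horizontal, so pressure is uniform at p = γ·h = 12.3606 × 2.13 = 26.3281 kN/m².
A = π(0.625)² = 1.22718 m².
F = p·A = 26.3281 × 1.22718 = 32.3093 kN.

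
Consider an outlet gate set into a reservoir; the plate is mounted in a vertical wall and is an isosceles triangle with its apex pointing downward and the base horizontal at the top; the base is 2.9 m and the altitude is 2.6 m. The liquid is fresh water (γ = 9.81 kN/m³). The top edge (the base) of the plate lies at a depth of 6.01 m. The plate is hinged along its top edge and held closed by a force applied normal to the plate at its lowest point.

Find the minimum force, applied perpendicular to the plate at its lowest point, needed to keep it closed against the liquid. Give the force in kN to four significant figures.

P ≈ 90.12 kN

γ = 9.81 kN/m³.
With the apex down, the centroid sits h/3 = 2.6/3 = 0.866667 m below the base (the top edge), so the centroid depth is h_c = 6.01 + 0.866667 = 6.87667 m.
A = ½ × 2.9 × 2.6 = 3.77 m².
Resultant F = γ·h_c·A = 9.81 × 6.87667 × 3.77 = 254.325 kN.
I_c = b·h³/36 = 2.9 × 2.6³/36 = 1.41584 m⁴.
Centre of pressure: y_p = y_c + I_c/(y_c·A) = 6.87667 + 1.41584/(6.87667 × 3.77) = 6.87667 + 0.0546128 = 6.93128 m along the plane.
The resultant acts 0.866667 + 0.0546128 = 0.92128 m (along the plate) below the hinge at the top edge, so the moment about the hinge is M = F × 0.92128 = 254.325 × 0.92128 = 234.305 kN·m.
A normal force at the bottom, 2.6 m from the hinge, must supply this moment: P = 234.305/2.6 = 90.1173 kN.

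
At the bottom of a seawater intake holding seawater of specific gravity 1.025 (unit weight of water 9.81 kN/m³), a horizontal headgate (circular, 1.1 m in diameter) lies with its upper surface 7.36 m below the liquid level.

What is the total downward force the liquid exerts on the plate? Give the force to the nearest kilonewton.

γ = 1.025 × 9.81 = 10.05525 kN/m³.
The plate is horizontal, so pressure is uniform at p = γ·h = 10.05525 × 7.36 = 74.0066 kN/m².
A = π(0.55)² = 0.950332 m².
F = p·A = 74.0066 × 0.950332 = 70.3308 kN.

F ≈ 70 kN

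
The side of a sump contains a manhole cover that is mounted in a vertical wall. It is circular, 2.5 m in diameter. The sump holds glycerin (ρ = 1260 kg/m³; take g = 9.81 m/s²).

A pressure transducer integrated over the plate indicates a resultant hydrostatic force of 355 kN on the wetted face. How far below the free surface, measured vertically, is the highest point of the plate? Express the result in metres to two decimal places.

γ = ρg = 1260 × 9.81 / 1000 = 12.3606 kN/m³.
A = π(1.25)² = 4.90874 m².
From F = γ·h_c·A, the centroid depth is h_c = 355/(12.3606 × 4.90874) = 5.85085 m.
The centroid is at the centre, 1.25 m below the top of the plate, so the highest point sits at h_top = 5.85085 − 1.25 = 4.60085 m below the surface.

d_top ≈ 4.60 m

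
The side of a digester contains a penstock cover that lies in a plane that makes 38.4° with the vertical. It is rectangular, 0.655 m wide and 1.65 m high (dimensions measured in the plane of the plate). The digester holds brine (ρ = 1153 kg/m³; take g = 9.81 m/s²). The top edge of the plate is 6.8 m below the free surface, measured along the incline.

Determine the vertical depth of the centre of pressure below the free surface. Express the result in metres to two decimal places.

γ = ρg = 1153 × 9.81 / 1000 = 11.31093 kN/m³.
The plate makes 38.4° with the vertical, i.e. θ = 90° − 38.4° = 51.6° to the horizontal. Measuring y along the incline from the free-surface line, vertical depth h = y·sinθ with sinθ = 0.783693.
The centroid lies 1.65/2 = 0.825 m below the top edge, so y_c = 6.8 + 0.825 = 7.625 m and h_c = 7.625 × 0.783693 = 5.97566 m.
A = 0.655 × 1.65 = 1.08075 m².
Resultant F = γ·h_c·A = 11.31093 × 5.97566 × 1.08075 = 73.0482 kN.
I_c = b·h³/12 = 0.655 × 1.65³/12 = 0.245195 m⁴.
Centre of pressure: y_p = y_c + I_c/(y_c·A) = 7.625 + 0.245195/(7.625 × 1.08075) = 7.625 + 0.0297541 = 7.65475 m along the plane.
Vertically, h_p = y_p·sinθ = 7.65475 × 0.783693 = 5.99897 m.

h_p = 6.00 m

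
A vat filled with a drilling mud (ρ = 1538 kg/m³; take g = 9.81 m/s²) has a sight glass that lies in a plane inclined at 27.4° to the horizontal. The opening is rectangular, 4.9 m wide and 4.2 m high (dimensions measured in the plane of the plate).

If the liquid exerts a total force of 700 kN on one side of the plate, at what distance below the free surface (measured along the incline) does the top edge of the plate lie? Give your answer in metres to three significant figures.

y_top ≈ 2.80 m

γ = ρg = 1538 × 9.81 / 1000 = 15.08778 kN/m³.
A = 4.9 × 4.2 = 20.58 m².
From F = γ·h_c·A, the centroid depth is h_c = 700/(15.08778 × 20.58) = 2.25438 m.
Let θ = 27.4° be the plate's angle to the horizontal; measure y along the incline from where the plane meets the free surface. Vertical depth h = y·sinθ with sinθ = 0.460200.
Along the incline, y_c = h_c/sinθ = 2.25438/0.460200 = 4.8987 m.
The centroid lies 4.2/2 = 2.1 m below the top edge, so the top edge sits at y_top = 4.8987 − 2.1 = 2.7987 m along the incline.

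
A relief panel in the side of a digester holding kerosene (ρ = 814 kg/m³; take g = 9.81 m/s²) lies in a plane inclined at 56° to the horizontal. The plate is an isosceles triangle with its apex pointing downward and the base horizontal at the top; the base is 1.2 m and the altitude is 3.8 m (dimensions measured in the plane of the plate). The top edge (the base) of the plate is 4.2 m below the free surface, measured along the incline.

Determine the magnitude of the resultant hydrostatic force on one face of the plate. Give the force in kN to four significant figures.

F ≈ 82.51 kN

γ = ρg = 814 × 9.81 / 1000 = 7.98534 kN/m³.
Let θ = 56° be the plate's angle to the horizontal; measure y along the incline from where the plane meets the free surface. Vertical depth h = y·sinθ with sinθ = 0.829038.
With the apex down, the centroid sits h/3 = 3.8/3 = 1.26667 m below the base (the top edge), so y_c = 4.2 + 1.26667 = 5.46667 m and h_c = 5.46667 × 0.829038 = 4.53208 m.
A = ½ × 1.2 × 3.8 = 2.28 m².
Resultant F = γ·h_c·A = 7.98534 × 4.53208 × 2.28 = 82.5137 kN.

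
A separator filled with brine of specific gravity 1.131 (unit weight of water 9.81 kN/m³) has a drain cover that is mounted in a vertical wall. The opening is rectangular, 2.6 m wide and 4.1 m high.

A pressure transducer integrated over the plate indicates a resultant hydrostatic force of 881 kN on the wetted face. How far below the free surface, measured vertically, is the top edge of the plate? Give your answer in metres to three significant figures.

d_top ≈ 5.40 m

γ = 1.131 × 9.81 = 11.09511 kN/m³.
A = 2.6 × 4.1 = 10.66 m².
From F = γ·h_c·A, the centroid depth is h_c = 881/(11.09511 × 10.66) = 7.44881 m.
The centroid lies 4.1/2 = 2.05 m below the top edge, so the top edge sits at h_top = 7.44881 − 2.05 = 5.39881 m below the surface.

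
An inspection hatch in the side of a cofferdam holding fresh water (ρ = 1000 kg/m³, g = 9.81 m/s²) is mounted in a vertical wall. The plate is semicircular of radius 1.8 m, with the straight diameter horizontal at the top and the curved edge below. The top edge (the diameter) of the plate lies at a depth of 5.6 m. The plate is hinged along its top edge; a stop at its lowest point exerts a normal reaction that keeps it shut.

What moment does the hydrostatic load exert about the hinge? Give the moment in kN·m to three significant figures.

M ≈ 254 kN·m

γ = ρg = 1000 × 9.81 = 9810 N/m³ = 9.81 kN/m³.
The centroid of a semicircle lies 4r/(3π) = 0.763944 m from the diameter, here below the top edge, so the centroid depth is h_c = 5.6 + 0.763944 = 6.36394 m.
A = πr²/2 = π × 1.8²/2 = 5.08938 m².
Resultant F = γ·h_c·A = 9.81 × 6.36394 × 5.08938 = 317.731 kN.
I_c = (π/8 − 8/(9π))·r⁴ = 0.109757 × 1.8⁴ = 1.15219 m⁴.
Centre of pressure: y_p = y_c + I_c/(y_c·A) = 6.36394 + 1.15219/(6.36394 × 5.08938) = 6.36394 + 0.035574 = 6.39951 m along the plane.
The resultant acts 0.763944 + 0.035574 = 0.799518 m (along the plate) below the hinge at the top edge, so the moment about the hinge is M = F × 0.799518 = 317.731 × 0.799518 = 254.032 kN·m.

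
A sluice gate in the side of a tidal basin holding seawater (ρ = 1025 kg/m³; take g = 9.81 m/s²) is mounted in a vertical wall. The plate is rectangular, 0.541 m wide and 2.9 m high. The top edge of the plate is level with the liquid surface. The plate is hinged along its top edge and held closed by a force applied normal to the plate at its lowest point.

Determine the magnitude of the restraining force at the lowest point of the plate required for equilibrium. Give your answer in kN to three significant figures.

P ≈ 15.2 kN

γ = ρg = 1025 × 9.81 / 1000 = 10.05525 kN/m³.
The centroid lies 2.9/2 = 1.45 m below the top edge, so the centroid depth is h_c = 1.45 m.
A = 0.541 × 2.9 = 1.5689 m².
Resultant F = γ·h_c·A = 10.05525 × 1.45 × 1.5689 = 22.8747 kN.
I_c = b·h³/12 = 0.541 × 2.9³/12 = 1.09954 m⁴.
Centre of pressure: y_p = y_c + I_c/(y_c·A) = 1.45 + 1.09954/(1.45 × 1.5689) = 1.45 + 0.483334 = 1.93333 m along the plane.
The resultant acts 1.45 + 0.483334 = 1.93333 m (along the plate) below the hinge at the top edge, so the moment about the hinge is M = F × 1.93333 = 22.8747 × 1.93333 = 44.2243 kN·m.
A normal force at the bottom, 2.9 m from the hinge, must supply this moment: P = 44.2243/2.9 = 15.2498 kN.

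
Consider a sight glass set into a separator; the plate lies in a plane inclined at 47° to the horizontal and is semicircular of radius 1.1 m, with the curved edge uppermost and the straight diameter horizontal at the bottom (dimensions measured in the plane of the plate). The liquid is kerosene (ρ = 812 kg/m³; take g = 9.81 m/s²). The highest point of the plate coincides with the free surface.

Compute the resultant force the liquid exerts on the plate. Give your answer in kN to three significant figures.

γ = ρg = 812 × 9.81 / 1000 = 7.96572 kN/m³.
Let θ = 47° be the plate's angle to the horizontal; measure y along the incline from where the plane meets the free surface. Vertical depth h = y·sinθ with sinθ = 0.731354.
The centroid lies 4r/(3π) = 0.466854 m above the diameter, so r − 4r/(3π) = 1.1 − 0.466854 = 0.633146 m below the topmost point, so y_c = 0.633146 m and h_c = 0.633146 × 0.731354 = 0.463054 m.
A = πr²/2 = π × 1.1²/2 = 1.90066 m².
Resultant F = γ·h_c·A = 7.96572 × 0.463054 × 1.90066 = 7.0107 kN.

F ≈ 7.01 kN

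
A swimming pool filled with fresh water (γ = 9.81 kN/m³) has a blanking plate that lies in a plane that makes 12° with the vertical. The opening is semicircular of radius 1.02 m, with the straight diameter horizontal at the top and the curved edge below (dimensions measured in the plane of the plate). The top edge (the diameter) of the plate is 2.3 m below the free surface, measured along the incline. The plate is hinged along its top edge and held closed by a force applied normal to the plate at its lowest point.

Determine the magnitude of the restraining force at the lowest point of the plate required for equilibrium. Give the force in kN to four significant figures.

P ≈ 19.31 kN

γ = 9.81 kN/m³.
The plate makes 12° with the vertical, i.e. θ = 90° − 12° = 78° to the horizontal. Measuring y along the incline from the free-surface line, vertical depth h = y·sinθ with sinθ = 0.978148.
The centroid of a semicircle lies 4r/(3π) = 0.432901 m from the diameter, here below the top edge, so y_c = 2.3 + 0.432901 = 2.7329 m and h_c = 2.7329 × 0.978148 = 2.67318 m.
A = πr²/2 = π × 1.02²/2 = 1.63426 m².
Resultant F = γ·h_c·A = 9.81 × 2.67318 × 1.63426 = 42.8567 kN.
I_c = (π/8 − 8/(9π))·r⁴ = 0.109757 × 1.02⁴ = 0.118805 m⁴.
Centre of pressure: y_p = y_c + I_c/(y_c·A) = 2.7329 + 0.118805/(2.7329 × 1.63426) = 2.7329 + 0.0266005 = 2.7595 m along the plane.
The resultant acts 0.432901 + 0.0266005 = 0.459502 m (along the plate) below the hinge at the top edge, so the moment about the hinge is M = F × 0.459502 = 42.8567 × 0.459502 = 19.6927 kN·m.
A normal force at the bottom, 1.02 m from the hinge, must supply this moment: P = 19.6927/1.02 = 19.3066 kN.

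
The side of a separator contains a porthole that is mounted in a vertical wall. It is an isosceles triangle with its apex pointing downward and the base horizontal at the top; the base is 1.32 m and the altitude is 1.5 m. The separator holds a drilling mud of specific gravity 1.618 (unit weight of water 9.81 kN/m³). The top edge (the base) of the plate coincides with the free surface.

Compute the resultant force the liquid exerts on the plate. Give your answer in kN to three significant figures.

γ = 1.618 × 9.81 = 15.87258 kN/m³.
With the apex down, the centroid sits h/3 = 1.5/3 = 0.5 m below the base (the top edge), so the centroid depth is h_c = 0.5 m.
A = ½ × 1.32 × 1.5 = 0.99 m².
Resultant F = γ·h_c·A = 15.87258 × 0.5 × 0.99 = 7.85693 kN.

F ≈ 7.86 kN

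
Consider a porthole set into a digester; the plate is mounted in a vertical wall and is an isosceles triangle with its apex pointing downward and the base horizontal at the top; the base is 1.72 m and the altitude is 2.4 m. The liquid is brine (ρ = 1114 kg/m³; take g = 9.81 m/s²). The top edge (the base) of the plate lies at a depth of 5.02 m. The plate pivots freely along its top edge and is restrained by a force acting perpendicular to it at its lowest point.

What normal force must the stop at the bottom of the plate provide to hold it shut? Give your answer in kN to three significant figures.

P ≈ 46.8 kN

γ = ρg = 1114 × 9.81 / 1000 = 10.92834 kN/m³.
With the apex down, the centroid sits h/3 = 2.4/3 = 0.8 m below the base (the top edge), so the centroid depth is h_c = 5.02 + 0.8 = 5.82 m.
A = ½ × 1.72 × 2.4 = 2.064 m².
Resultant F = γ·h_c·A = 10.92834 × 5.82 × 2.064 = 131.276 kN.
I_c = b·h³/36 = 1.72 × 2.4³/36 = 0.66048 m⁴.
Centre of pressure: y_p = y_c + I_c/(y_c·A) = 5.82 + 0.66048/(5.82 × 2.064) = 5.82 + 0.0549828 = 5.87498 m along the plane.
The resultant acts 0.8 + 0.0549828 = 0.854983 m (along the plate) below the hinge at the top edge, so the moment about the hinge is M = F × 0.854983 = 131.276 × 0.854983 = 112.239 kN·m.
A normal force at the bottom, 2.4 m from the hinge, must supply this moment: P = 112.239/2.4 = 46.7663 kN.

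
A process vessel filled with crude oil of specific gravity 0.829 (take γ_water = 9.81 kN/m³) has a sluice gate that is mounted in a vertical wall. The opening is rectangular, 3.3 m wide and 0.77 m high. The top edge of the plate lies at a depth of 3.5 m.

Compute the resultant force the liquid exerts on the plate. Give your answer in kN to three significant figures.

γ = 0.829 × 9.81 = 8.13249 kN/m³.
The centroid lies 0.77/2 = 0.385 m below the top edge, so the centroid depth is h_c = 3.5 + 0.385 = 3.885 m.
A = 3.3 × 0.77 = 2.541 m².
Resultant F = γ·h_c·A = 8.13249 × 3.885 × 2.541 = 80.2822 kN.

F ≈ 80.3 kN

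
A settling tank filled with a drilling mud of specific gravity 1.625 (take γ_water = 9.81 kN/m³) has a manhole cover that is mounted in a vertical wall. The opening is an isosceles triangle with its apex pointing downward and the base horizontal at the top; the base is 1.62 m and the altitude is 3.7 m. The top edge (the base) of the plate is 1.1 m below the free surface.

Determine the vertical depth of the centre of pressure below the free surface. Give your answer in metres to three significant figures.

γ = 1.625 × 9.81 = 15.94125 kN/m³.
With the apex down, the centroid sits h/3 = 3.7/3 = 1.23333 m below the base (the top edge), so the centroid depth is h_c = 1.1 + 1.23333 = 2.33333 m.
A = ½ × 1.62 × 3.7 = 2.997 m².
Resultant F = γ·h_c·A = 15.94125 × 2.33333 × 2.997 = 111.477 kN.
I_c = b·h³/36 = 1.62 × 3.7³/36 = 2.27939 m⁴.
Centre of pressure: y_p = y_c + I_c/(y_c·A) = 2.33333 + 2.27939/(2.33333 × 2.997) = 2.33333 + 0.325954 = 2.65928 m along the plane.

h_p = 2.66 m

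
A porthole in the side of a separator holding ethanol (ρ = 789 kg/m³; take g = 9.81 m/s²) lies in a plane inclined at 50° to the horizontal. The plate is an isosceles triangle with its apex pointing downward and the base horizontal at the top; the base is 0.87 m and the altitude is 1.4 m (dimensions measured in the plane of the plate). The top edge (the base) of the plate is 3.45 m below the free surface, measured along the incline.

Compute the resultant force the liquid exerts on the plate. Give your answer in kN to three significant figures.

γ = ρg = 789 × 9.81 / 1000 = 7.74009 kN/m³.
Let θ = 50° be the plate's angle to the horizontal; measure y along the incline from where the plane meets the free surface. Vertical depth h = y·sinθ with sinθ = 0.766044.
With the apex down, the centroid sits h/3 = 1.4/3 = 0.466667 m below the base (the top edge), so y_c = 3.45 + 0.466667 = 3.91667 m and h_c = 3.91667 × 0.766044 = 3.00034 m.
A = ½ × 0.87 × 1.4 = 0.609 m².
Resultant F = γ·h_c·A = 7.74009 × 3.00034 × 0.609 = 14.1427 kN.

F ≈ 14.1 kN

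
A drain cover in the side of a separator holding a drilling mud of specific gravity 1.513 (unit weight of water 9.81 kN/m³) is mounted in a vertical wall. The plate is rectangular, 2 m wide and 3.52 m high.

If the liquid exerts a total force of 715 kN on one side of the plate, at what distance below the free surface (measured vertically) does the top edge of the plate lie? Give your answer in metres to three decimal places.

d_top ≈ 5.083 m

γ = 1.513 × 9.81 = 14.84253 kN/m³.
A = 2 × 3.52 = 7.04 m².
From F = γ·h_c·A, the centroid depth is h_c = 715/(14.84253 × 7.04) = 6.84267 m.
The centroid lies 3.52/2 = 1.76 m below the top edge, so the top edge sits at h_top = 6.84267 − 1.76 = 5.08267 m below the surface.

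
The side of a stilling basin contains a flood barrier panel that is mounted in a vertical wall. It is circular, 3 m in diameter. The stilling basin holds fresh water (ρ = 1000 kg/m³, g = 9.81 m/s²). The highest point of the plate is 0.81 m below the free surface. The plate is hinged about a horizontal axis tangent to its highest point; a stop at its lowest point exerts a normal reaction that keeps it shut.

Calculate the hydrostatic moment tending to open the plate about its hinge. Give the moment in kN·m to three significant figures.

γ = ρg = 1000 × 9.81 = 9810 N/m³ = 9.81 kN/m³.
The centroid is at the centre, 1.5 m below the top of the plate, so the centroid depth is h_c = 0.81 + 1.5 = 2.31 m.
A = π(1.5)² = 7.06858 m².
Resultant F = γ·h_c·A = 9.81 × 2.31 × 7.06858 = 160.182 kN.
I_c = πr⁴/4 = π × 1.5⁴/4 = 3.97608 m⁴.
Centre of pressure: y_p = y_c + I_c/(y_c·A) = 2.31 + 3.97608/(2.31 × 7.06858) = 2.31 + 0.243507 = 2.55351 m along the plane.
The resultant acts 1.5 + 0.243507 = 1.74351 m (along the plate) below the hinge at the top edge, so the moment about the hinge is M = F × 1.74351 = 160.182 × 1.74351 = 279.279 kN·m.

M ≈ 279 kN·m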